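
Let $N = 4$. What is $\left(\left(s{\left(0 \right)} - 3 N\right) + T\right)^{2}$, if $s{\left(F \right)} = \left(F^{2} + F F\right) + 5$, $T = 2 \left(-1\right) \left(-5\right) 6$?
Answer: $2809$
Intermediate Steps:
$T = 60$ ($T = \left(-2\right) \left(-5\right) 6 = 10 \cdot 6 = 60$)
$s{\left(F \right)} = 5 + 2 F^{2}$ ($s{\left(F \right)} = \left(F^{2} + F^{2}\right) + 5 = 2 F^{2} + 5 = 5 + 2 F^{2}$)
$\left(\left(s{\left(0 \right)} - 3 N\right) + T\right)^{2} = \left(\left(\left(5 + 2 \cdot 0^{2}\right) - 12\right) + 60\right)^{2} = \left(\left(\left(5 + 2 \cdot 0\right) - 12\right) + 60\right)^{2} = \left(\left(\left(5 + 0\right) - 12\right) + 60\right)^{2} = \left(\left(5 - 12\right) + 60\right)^{2} = \left(-7 + 60\right)^{2} = 53^{2} = 2809$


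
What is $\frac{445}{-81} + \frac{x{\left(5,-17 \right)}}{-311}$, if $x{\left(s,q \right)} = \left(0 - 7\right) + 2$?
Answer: $- \frac{137990}{25191} \approx -5.4778$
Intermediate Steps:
$x{\left(s,q \right)} = -5$ ($x{\left(s,q \right)} = -7 + 2 = -5$)
$\frac{445}{-81} + \frac{x{\left(5,-17 \right)}}{-311} = \frac{445}{-81} - \frac{5}{-311} = 445 \left(- \frac{1}{81}\right) - - \frac{5}{311} = - \frac{445}{81} + \frac{5}{311} = - \frac{137990}{25191}$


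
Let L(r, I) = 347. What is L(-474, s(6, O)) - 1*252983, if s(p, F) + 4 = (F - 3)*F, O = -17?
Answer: -252636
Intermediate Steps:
s(p, F) = -4 + F*(-3 + F) (s(p, F) = -4 + (F - 3)*F = -4 + (-3 + F)*F = -4 + F*(-3 + F))
L(-474, s(6, O)) - 1*252983 = 347 - 1*252983 = 347 - 252983 = -252636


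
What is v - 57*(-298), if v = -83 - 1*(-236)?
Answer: 17139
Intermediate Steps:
v = 153 (v = -83 + 236 = 153)
v - 57*(-298) = 153 - 57*(-298) = 153 + 16986 = 17139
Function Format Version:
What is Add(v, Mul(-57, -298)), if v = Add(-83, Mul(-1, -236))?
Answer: 17139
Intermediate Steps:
v = 153 (v = Add(-83, 236) = 153)
Add(v, Mul(-57, -298)) = Add(153, Mul(-57, -298)) = Add(153, 16986) = 17139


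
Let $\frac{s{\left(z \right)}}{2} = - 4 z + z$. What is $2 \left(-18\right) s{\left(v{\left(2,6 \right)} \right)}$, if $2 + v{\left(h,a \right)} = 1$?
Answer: $-216$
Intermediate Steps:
$v{\left(h,a \right)} = -1$ ($v{\left(h,a \right)} = -2 + 1 = -1$)
$s{\left(z \right)} = - 6 z$ ($s{\left(z \right)} = 2 \left(- 4 z + z\right) = 2 \left(- 3 z\right) = - 6 z$)
$2 \left(-18\right) s{\left(v{\left(2,6 \right)} \right)} = 2 \left(-18\right) \left(\left(-6\right) \left(-1\right)\right) = \left(-36\right) 6 = -216$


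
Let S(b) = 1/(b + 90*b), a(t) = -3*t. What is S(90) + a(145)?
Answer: -3562649/8190 ≈ -435.00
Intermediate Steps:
S(b) = 1/(91*b)
S(90) + a(145) = (1/91)/90 - 3*145 = (1/91)*(1/90) - 435 = 1/8190 - 435 = -3562649/8190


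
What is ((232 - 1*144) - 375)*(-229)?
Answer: 65723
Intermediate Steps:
((232 - 1*144) - 375)*(-229) = ((232 - 144) - 375)*(-229) = (88 - 375)*(-229) = -287*(-229) = 65723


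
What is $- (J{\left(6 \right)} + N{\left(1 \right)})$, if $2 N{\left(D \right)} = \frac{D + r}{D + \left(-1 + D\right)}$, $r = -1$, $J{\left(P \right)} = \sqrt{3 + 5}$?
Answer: $- 2 \sqrt{2} \approx -2.8284$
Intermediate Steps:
$J{\left(P \right)} = 2 \sqrt{2}$ ($J{\left(P \right)} = \sqrt{8} = 2 \sqrt{2}$)
$N{\left(D \right)} = \frac{-1 + D}{2 \left(-1 + 2 D\right)}$ ($N{\left(D \right)} = \frac{\left(D - 1\right) \frac{1}{D + \left(-1 + D\right)}}{2} = \frac{\left(-1 + D\right) \frac{1}{-1 + 2 D}}{2} = \frac{\frac{1}{-1 + 2 D} \left(-1 + D\right)}{2} = \frac{-1 + D}{2 \left(-1 + 2 D\right)}$)
$- (J{\left(6 \right)} + N{\left(1 \right)}) = - (2 \sqrt{2} + \frac{-1 + 1}{2 \left(-1 + 2 \cdot 1\right)}) = - (2 \sqrt{2} + \frac{1}{2} \frac{1}{-1 + 2} \cdot 0) = - (2 \sqrt{2} + \frac{1}{2} \cdot 1^{-1} \cdot 0) = - (2 \sqrt{2} + \frac{1}{2} \cdot 1 \cdot 0) = - (2 \sqrt{2} + 0) = - 2 \sqrt{2}$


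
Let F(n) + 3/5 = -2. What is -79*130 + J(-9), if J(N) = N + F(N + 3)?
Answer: -51408/5 ≈ -10282.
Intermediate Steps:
F(n) = -13/5 (F(n) = -⅗ - 2 = -13/5)
J(N) = -13/5 + N (J(N) = N - 13/5 = -13/5 + N)
-79*130 + J(-9) = -79*130 + (-13/5 - 9) = -10270 - 58/5 = -51408/5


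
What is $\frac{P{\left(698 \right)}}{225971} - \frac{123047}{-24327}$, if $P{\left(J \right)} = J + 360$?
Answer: $\frac{27830791603}{5497196517} \approx 5.0627$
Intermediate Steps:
$P{\left(J \right)} = 360 + J$
$\frac{P{\left(698 \right)}}{225971} - \frac{123047}{-24327} = \frac{360 + 698}{225971} - \frac{123047}{-24327} = 1058 \cdot \frac{1}{225971} - - \frac{123047}{24327} = \frac{1058}{225971} + \frac{123047}{24327} = \frac{27830791603}{5497196517}$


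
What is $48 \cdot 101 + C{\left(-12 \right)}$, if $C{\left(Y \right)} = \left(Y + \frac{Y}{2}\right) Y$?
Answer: $5064$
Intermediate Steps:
$C{\left(Y \right)} = \frac{3 Y^{2}}{2}$ ($C{\left(Y \right)} = \left(Y + Y \frac{1}{2}\right) Y = \left(Y + \frac{Y}{2}\right) Y = \frac{3 Y}{2} Y = \frac{3 Y^{2}}{2}$)
$48 \cdot 101 + C{\left(-12 \right)} = 48 \cdot 101 + \frac{3 \left(-12\right)^{2}}{2} = 4848 + \frac{3}{2} \cdot 144 = 4848 + 216 = 5064$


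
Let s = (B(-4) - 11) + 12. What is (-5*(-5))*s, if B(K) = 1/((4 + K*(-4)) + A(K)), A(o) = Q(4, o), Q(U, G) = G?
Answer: 425/16 ≈ 26.563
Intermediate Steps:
A(o) = o
B(K) = 1/(4 - 3*K) (B(K) = 1/((4 + K*(-4)) + K) = 1/((4 - 4*K) + K) = 1/(4 - 3*K))
s = 17/16 (s = (1/(4 - 3*(-4)) - 11) + 12 = (1/(4 + 12) - 11) + 12 = (1/16 - 11) + 12 = -175/16 + 12 = 17/16 ≈ 1.0625)
(-5*(-5))*s = -5*(-5)*(17/16) = 25*(17/16) = 425/16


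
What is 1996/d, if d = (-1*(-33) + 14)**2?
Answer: 1996/2209 ≈ 0.90358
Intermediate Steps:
d = 2209 (d = (33 + 14)**2 = 47**2 = 2209)
1996/d = 1996/2209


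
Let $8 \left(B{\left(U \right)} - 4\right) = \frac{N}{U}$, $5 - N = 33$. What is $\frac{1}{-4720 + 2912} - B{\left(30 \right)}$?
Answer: $- \frac{105331}{27120} \approx -3.8839$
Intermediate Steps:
$N = -28$ ($N = 5 - 33 = -28$)
$B{\left(U \right)} = 4 - \frac{7}{2 U}$ ($B{\left(U \right)} = 4 + \frac{\left(-28\right) \frac{1}{U}}{8} = 4 - \frac{7}{2 U}$)
$\frac{1}{-4720 + 2912} - B{\left(30 \right)} = \frac{1}{-4720 + 2912} - \left(4 - \frac{7}{2 \cdot 30}\right) = \frac{1}{-1808} - \left(4 - \frac{7}{60}\right) = - \frac{1}{1808} - \left(4 - \frac{7}{60}\right) = - \frac{1}{1808} - \frac{233}{60} = - \frac{105331}{27120}$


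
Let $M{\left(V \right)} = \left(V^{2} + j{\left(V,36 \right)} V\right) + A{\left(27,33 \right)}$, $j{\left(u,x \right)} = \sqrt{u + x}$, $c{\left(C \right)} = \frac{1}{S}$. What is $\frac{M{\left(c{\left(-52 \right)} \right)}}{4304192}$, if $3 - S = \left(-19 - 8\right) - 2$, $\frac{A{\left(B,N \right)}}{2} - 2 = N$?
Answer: $\frac{71681}{4407492608} + \frac{\sqrt{2306}}{1101873152} \approx 1.6307 \cdot 10^{-5}$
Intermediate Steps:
$A{\left(B,N \right)} = 4 + 2 N$
$S = 32$ ($S = 3 - \left(\left(-19 - 8\right) - 2\right) = 3 - \left(-27 - 2\right) = 3 - -29 = 3 + 29 = 32$)
$c{\left(C \right)} = \frac{1}{32}$
$M{\left(V \right)} = 70 + V^{2} + V \sqrt{36 + V}$ ($M{\left(V \right)} = \left(V^{2} + \sqrt{V + 36} V\right) + \left(4 + 2 \cdot 33\right) = \left(V^{2} + \sqrt{36 + V} V\right) + \left(4 + 66\right) = \left(V^{2} + V \sqrt{36 + V}\right) + 70 = 70 + V^{2} + V \sqrt{36 + V}$)
$\frac{M{\left(c{\left(-52 \right)} \right)}}{4304192} = \frac{70 + \left(\frac{1}{32}\right)^{2} + \frac{\sqrt{36 + \frac{1}{32}}}{32}}{4304192} = \left(70 + \frac{1}{1024} + \frac{\sqrt{\frac{1153}{32}}}{32}\right) \frac{1}{4304192} = \left(70 + \frac{1}{1024} + \frac{\frac{1}{8} \sqrt{2306}}{32}\right) \frac{1}{4304192} = \left(70 + \frac{1}{1024} + \frac{\sqrt{2306}}{256}\right) \frac{1}{4304192} = \left(\frac{71681}{1024} + \frac{\sqrt{2306}}{256}\right) \frac{1}{4304192} = \frac{71681}{4407492608} + \frac{\sqrt{2306}}{1101873152}$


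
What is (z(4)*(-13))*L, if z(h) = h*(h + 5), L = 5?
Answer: -2340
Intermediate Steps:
z(h) = h*(5 + h)
(z(4)*(-13))*L = ((4*(5 + 4))*(-13))*5 = ((4*9)*(-13))*5 = (36*(-13))*5 = -468*5 = -2340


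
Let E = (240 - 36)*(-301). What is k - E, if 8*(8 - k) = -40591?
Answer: 531887/8 ≈ 66486.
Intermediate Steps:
k = 40655/8 (k = 8 - 1/8*(-40591) = 8 + 40591/8 = 40655/8 ≈ 5081.9)
E = -61404 (E = 204*(-301) = -61404)
k - E = 40655/8 - 1*(-61404) = 40655/8 + 61404 = 531887/8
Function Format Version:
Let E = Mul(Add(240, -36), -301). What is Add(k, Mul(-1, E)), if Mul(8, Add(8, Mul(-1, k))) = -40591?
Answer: Rational(531887, 8) ≈ 66486.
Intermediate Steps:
k = Rational(40655, 8) (k = Add(8, Mul(Rational(-1, 8), -40591)) = Add(8, Rational(40591, 8)) = Rational(40655, 8) ≈ 5081.9)
E = -61404 (E = Mul(204, -301) = -61404)
Add(k, Mul(-1, E)) = Add(Rational(40655, 8), Mul(-1, -61404)) = Add(Rational(40655, 8), 61404) = Rational(531887, 8)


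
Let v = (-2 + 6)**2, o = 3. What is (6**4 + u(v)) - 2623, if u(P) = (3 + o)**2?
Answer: -1291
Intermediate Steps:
v = 16 (v = 4**2 = 16)
u(P) = 36 (u(P) = (3 + 3)**2 = 6**2 = 36)
(6**4 + u(v)) - 2623 = (6**4 + 36) - 2623 = (1296 + 36) - 2623 = 1332 - 2623 = -1291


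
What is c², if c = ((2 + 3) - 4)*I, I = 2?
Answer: 4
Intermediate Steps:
c = 2 (c = ((2 + 3) - 4)*2 = (5 - 4)*2 = 1*2 = 2)
c² = 2² = 4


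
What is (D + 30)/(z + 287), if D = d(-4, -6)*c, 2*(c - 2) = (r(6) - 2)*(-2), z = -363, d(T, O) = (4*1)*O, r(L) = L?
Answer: -39/38 ≈ -1.0263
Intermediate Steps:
d(T, O) = 4*O
c = -2 (c = 2 + ((6 - 2)*(-2))/2 = 2 + (4*(-2))/2 = 2 + (½)*(-8) = 2 - 4 = -2)
D = 48 (D = (4*(-6))*(-2) = -24*(-2) = 48)
(D + 30)/(z + 287) = (48 + 30)/(-363 + 287) = 78/(-76) = 78*(-1/76) = -39/38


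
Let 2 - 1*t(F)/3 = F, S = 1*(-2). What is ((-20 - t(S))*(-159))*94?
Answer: 478272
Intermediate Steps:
S = -2
t(F) = 6 - 3*F
((-20 - t(S))*(-159))*94 = ((-20 - (6 - 3*(-2)))*(-159))*94 = ((-20 - (6 + 6))*(-159))*94 = ((-20 - 1*12)*(-159))*94 = ((-20 - 12)*(-159))*94 = -32*(-159)*94 = 5088*94 = 478272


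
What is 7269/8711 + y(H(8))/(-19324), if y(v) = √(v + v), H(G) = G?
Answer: 35107828/42082841 ≈ 0.83426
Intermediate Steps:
y(v) = √2*√v (y(v) = √(2*v) = √2*√v)
7269/8711 + y(H(8))/(-19324) = 7269/8711 + (√2*√8)/(-19324) = 7269*(1/8711) + (√2*(2*√2))*(-1/19324) = 7269/8711 + 4*(-1/19324) = 7269/8711 - 1/4831 = 35107828/42082841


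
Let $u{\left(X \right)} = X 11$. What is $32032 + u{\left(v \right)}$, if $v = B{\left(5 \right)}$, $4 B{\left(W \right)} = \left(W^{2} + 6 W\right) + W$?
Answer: $32197$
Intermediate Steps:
$B{\left(W \right)} = \frac{W^{2}}{4} + \frac{7 W}{4}$ ($B{\left(W \right)} = \frac{\left(W^{2} + 6 W\right) + W}{4} = \frac{W^{2} + 7 W}{4} = \frac{W^{2}}{4} + \frac{7 W}{4}$)
$v = 15$ ($v = \frac{1}{4} \cdot 5 \left(7 + 5\right) = \frac{1}{4} \cdot 5 \cdot 12 = 15$)
$u{\left(X \right)} = 11 X$
$32032 + u{\left(v \right)} = 32032 + 11 \cdot 15 = 32032 + 165 = 32197$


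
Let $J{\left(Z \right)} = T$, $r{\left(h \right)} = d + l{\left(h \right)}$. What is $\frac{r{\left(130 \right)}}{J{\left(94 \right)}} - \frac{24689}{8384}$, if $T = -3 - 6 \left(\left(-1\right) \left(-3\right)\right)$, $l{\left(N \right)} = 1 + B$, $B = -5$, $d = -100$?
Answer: $\frac{353467}{176064} \approx 2.0076$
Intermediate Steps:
$l{\left(N \right)} = -4$ ($l{\left(N \right)} = 1 - 5 = -4$)
$T = -21$ ($T = -3 - 18 = -21$)
$r{\left(h \right)} = -104$ ($r{\left(h \right)} = -100 - 4 = -104$)
$J{\left(Z \right)} = -21$
$\frac{r{\left(130 \right)}}{J{\left(94 \right)}} - \frac{24689}{8384} = - \frac{104}{-21} - \frac{24689}{8384} = \left(-104\right) \left(- \frac{1}{21}\right) - \frac{24689}{8384} = \frac{104}{21} - \frac{24689}{8384} = \frac{353467}{176064}$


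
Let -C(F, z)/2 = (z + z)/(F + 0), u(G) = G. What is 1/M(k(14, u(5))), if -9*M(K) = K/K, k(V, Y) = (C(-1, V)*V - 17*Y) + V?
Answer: -9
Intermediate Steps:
C(F, z) = -4*z/F (C(F, z) = -2*(z + z)/(F + 0) = -2*2*z/F = -4*z/F)
k(V, Y) = V - 17*Y + 4*V**2 (k(V, Y) = ((-4*V/(-1))*V - 17*Y) + V = ((-4*V*(-1))*V - 17*Y) + V = ((4*V)*V - 17*Y) + V = (4*V**2 - 17*Y) + V = (-17*Y + 4*V**2) + V = V - 17*Y + 4*V**2)
M(K) = -1/9 (M(K) = -K/(9*K) = -1/9*1 = -1/9)
1/M(k(14, u(5))) = 1/(-1/9) = -9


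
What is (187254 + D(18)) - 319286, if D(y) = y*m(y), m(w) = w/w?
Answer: -132014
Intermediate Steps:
m(w) = 1
D(y) = y (D(y) = y*1 = y)
(187254 + D(18)) - 319286 = (187254 + 18) - 319286 = 187272 - 319286 = -132014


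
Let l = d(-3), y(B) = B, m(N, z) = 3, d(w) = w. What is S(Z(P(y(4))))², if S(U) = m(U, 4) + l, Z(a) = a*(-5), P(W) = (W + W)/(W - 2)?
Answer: 0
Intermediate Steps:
P(W) = 2*W/(-2 + W) (P(W) = (2*W)/(-2 + W) = 2*W/(-2 + W))
l = -3
Z(a) = -5*a
S(U) = 0 (S(U) = 3 - 3 = 0)
S(Z(P(y(4))))² = 0² = 0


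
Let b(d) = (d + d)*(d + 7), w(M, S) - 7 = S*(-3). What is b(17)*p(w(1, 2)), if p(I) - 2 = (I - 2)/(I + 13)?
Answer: 11016/7 ≈ 1573.7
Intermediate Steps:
w(M, S) = 7 - 3*S (w(M, S) = 7 + S*(-3) = 7 - 3*S)
p(I) = 2 + (-2 + I)/(13 + I) (p(I) = 2 + (I - 2)/(I + 13) = 2 + (-2 + I)/(13 + I))
b(d) = 2*d*(7 + d) (b(d) = (2*d)*(7 + d) = 2*d*(7 + d))
b(17)*p(w(1, 2)) = (2*17*(7 + 17))*(3*(8 + (7 - 3*2))/(13 + (7 - 3*2))) = (2*17*24)*(3*(8 + (7 - 6))/(13 + (7 - 6))) = 816*(3*(8 + 1)/(13 + 1)) = 816*(3*9/14) = 816*(3*(1/14)*9) = 816*(27/14) = 11016/7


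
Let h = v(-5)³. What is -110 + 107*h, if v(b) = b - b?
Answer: -110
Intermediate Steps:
v(b) = 0
h = 0 (h = 0³ = 0)
-110 + 107*h = -110 + 107*0 = -110 + 0 = -110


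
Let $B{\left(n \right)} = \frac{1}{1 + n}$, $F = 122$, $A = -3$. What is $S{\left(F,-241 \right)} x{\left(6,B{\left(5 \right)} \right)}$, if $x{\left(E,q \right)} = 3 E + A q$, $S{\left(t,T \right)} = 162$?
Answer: $2835$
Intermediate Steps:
$x{\left(E,q \right)} = - 3 q + 3 E$ ($x{\left(E,q \right)} = 3 E - 3 q = - 3 q + 3 E$)
$S{\left(F,-241 \right)} x{\left(6,B{\left(5 \right)} \right)} = 162 \left(- \frac{3}{1 + 5} + 3 \cdot 6\right) = 162 \left(- \frac{3}{6} + 18\right) = 162 \left(\left(-3\right) \frac{1}{6} + 18\right) = 162 \left(- \frac{1}{2} + 18\right) = 162 \cdot \frac{35}{2} = 2835$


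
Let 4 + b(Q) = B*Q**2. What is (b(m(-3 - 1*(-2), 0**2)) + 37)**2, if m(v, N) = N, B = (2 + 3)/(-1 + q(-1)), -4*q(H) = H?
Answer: 1089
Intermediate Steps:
q(H) = -H/4
B = -20/3 (B = (2 + 3)/(-1 - 1/4*(-1)) = 5/(-1 + 1/4) = 5/(-3/4) = 5*(-4/3) = -20/3 ≈ -6.6667)
b(Q) = -4 - 20*Q**2/3
(b(m(-3 - 1*(-2), 0**2)) + 37)**2 = ((-4 - 20*(0**2)**2/3) + 37)**2 = ((-4 - 20/3*0**2) + 37)**2 = ((-4 - 20/3*0) + 37)**2 = ((-4 + 0) + 37)**2 = (-4 + 37)**2 = 33**2 = 1089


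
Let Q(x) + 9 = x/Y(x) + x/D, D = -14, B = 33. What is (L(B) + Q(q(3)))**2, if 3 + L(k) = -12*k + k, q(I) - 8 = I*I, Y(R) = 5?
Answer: 681053409/4900 ≈ 1.3899e+5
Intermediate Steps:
q(I) = 8 + I**2 (q(I) = 8 + I*I = 8 + I**2)
L(k) = -3 - 11*k (L(k) = -3 + (-12*k + k) = -3 - 11*k)
Q(x) = -9 + 9*x/70 (Q(x) = -9 + (x/5 + x/(-14)) = -9 + (x*(1/5) + x*(-1/14)) = -9 + (x/5 - x/14) = -9 + 9*x/70)
(L(B) + Q(q(3)))**2 = ((-3 - 11*33) + (-9 + 9*(8 + 3**2)/70))**2 = ((-3 - 363) + (-9 + 9*(8 + 9)/70))**2 = (-366 + (-9 + (9/70)*17))**2 = (-366 + (-9 + 153/70))**2 = (-366 - 477/70)**2 = (-26097/70)**2 = 681053409/4900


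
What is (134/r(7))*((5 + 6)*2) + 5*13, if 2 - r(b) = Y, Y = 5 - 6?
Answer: 3143/3 ≈ 1047.7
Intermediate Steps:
Y = -1
r(b) = 3 (r(b) = 2 - 1*(-1) = 2 + 1 = 3)
(134/r(7))*((5 + 6)*2) + 5*13 = (134/3)*((5 + 6)*2) + 5*13 = (134*(1/3))*(11*2) + 65 = (134/3)*22 + 65 = 2948/3 + 65 = 3143/3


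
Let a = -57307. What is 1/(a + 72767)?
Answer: 1/15460 ≈ 6.4683e-5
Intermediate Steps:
1/(a + 72767) = 1/(-57307 + 72767) = 1/15460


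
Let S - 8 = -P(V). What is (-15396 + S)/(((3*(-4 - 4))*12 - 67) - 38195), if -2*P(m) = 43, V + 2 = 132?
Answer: 30733/77100 ≈ 0.39861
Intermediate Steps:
V = 130 (V = -2 + 132 = 130)
P(m) = -43/2 (P(m) = -1/2*43 = -43/2)
S = 59/2 (S = 8 - 1*(-43/2) = 8 + 43/2 = 59/2 ≈ 29.500)
(-15396 + S)/(((3*(-4 - 4))*12 - 67) - 38195) = (-15396 + 59/2)/(((3*(-4 - 4))*12 - 67) - 38195) = -30733/(2*(((3*(-8))*12 - 67) - 38195)) = -30733/(2*((-24*12 - 67) - 38195)) = -30733/(2*((-288 - 67) - 38195)) = -30733/(2*(-355 - 38195)) = -30733/2/(-38550) = -30733/2*(-1/38550) = 30733/77100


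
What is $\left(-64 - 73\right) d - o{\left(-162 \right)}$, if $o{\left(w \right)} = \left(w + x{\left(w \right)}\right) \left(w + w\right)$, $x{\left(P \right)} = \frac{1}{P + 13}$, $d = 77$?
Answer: $- \frac{9392837}{149} \approx -63039.0$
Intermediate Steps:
$x{\left(P \right)} = \frac{1}{13 + P}$
$o{\left(w \right)} = 2 w \left(w + \frac{1}{13 + w}\right)$ ($o{\left(w \right)} = \left(w + \frac{1}{13 + w}\right) \left(w + w\right) = \left(w + \frac{1}{13 + w}\right) 2 w = 2 w \left(w + \frac{1}{13 + w}\right)$)
$\left(-64 - 73\right) d - o{\left(-162 \right)} = \left(-64 - 73\right) 77 - 2 \left(-162\right) \frac{1}{13 - 162} \left(1 - 162 \left(13 - 162\right)\right) = \left(-137\right) 77 - 2 \left(-162\right) \frac{1}{-149} \left(1 - -24138\right) = -10549 - 2 \left(-162\right) \left(- \frac{1}{149}\right) \left(1 + 24138\right) = -10549 - 2 \left(-162\right) \left(- \frac{1}{149}\right) 24139 = -10549 - \frac{7821036}{149} = - \frac{9392837}{149}$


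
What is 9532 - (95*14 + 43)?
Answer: 8159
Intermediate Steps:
9532 - (95*14 + 43) = 9532 - (1330 + 43) = 9532 - 1*1373 = 9532 - 1373 = 8159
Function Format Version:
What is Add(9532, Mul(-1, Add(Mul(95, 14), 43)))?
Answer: 8159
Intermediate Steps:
Add(9532, Mul(-1, Add(Mul(95, 14), 43))) = Add(9532, Mul(-1, Add(1330, 43))) = Add(9532, Mul(-1, 1373)) = Add(9532, -1373) = 8159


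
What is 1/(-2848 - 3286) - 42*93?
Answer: -23959405/6134 ≈ -3906.0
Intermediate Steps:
1/(-2848 - 3286) - 42*93 = 1/(-6134) - 1*3906 = -1/6134 - 3906 = -23959405/6134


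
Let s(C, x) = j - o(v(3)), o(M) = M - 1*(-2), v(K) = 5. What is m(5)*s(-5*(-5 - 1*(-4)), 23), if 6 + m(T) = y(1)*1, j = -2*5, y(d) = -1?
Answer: 119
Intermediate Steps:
o(M) = 2 + M (o(M) = M + 2 = 2 + M)
j = -10
s(C, x) = -17 (s(C, x) = -10 - (2 + 5) = -10 - 1*7 = -10 - 7 = -17)
m(T) = -7 (m(T) = -6 - 1*1 = -6 - 1 = -7)
m(5)*s(-5*(-5 - 1*(-4)), 23) = -7*(-17) = 119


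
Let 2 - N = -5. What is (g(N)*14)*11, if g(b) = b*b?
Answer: 7546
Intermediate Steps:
N = 7 (N = 2 - 1*(-5) = 2 + 5 = 7)
g(b) = b**2
(g(N)*14)*11 = (7**2*14)*11 = (49*14)*11 = 686*11 = 7546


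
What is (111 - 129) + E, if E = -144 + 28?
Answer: -134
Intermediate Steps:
E = -116
(111 - 129) + E = (111 - 129) - 116 = -18 - 116 = -134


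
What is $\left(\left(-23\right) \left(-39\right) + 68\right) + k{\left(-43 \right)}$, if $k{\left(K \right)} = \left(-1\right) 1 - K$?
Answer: $1007$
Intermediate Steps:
$k{\left(K \right)} = -1 - K$
$\left(\left(-23\right) \left(-39\right) + 68\right) + k{\left(-43 \right)} = \left(\left(-23\right) \left(-39\right) + 68\right) - -42 = \left(897 + 68\right) + \left(-1 + 43\right) = 965 + 42 = 1007$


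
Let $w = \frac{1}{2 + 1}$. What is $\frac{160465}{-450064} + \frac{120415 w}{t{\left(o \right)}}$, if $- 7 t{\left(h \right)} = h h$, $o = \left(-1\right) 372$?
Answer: $- \frac{6968415025}{2919452652} \approx -2.3869$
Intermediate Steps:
$o = -372$
$t{\left(h \right)} = - \frac{h^{2}}{7}$ ($t{\left(h \right)} = - \frac{h h}{7} = - \frac{h^{2}}{7}$)
$w = \frac{1}{3} \approx 0.33333$
$\frac{160465}{-450064} + \frac{120415 w}{t{\left(o \right)}} = \frac{160465}{-450064} + \frac{120415 \cdot \frac{1}{3}}{\left(- \frac{1}{7}\right) \left(-372\right)^{2}} = 160465 \left(- \frac{1}{450064}\right) + \frac{120415}{3 \left(\left(- \frac{1}{7}\right) 138384\right)} = - \frac{160465}{450064} + \frac{120415}{3 \left(- \frac{138384}{7}\right)} = - \frac{160465}{450064} + \frac{120415}{3} \left(- \frac{7}{138384}\right) = - \frac{160465}{450064} - \frac{842905}{415152} = - \frac{6968415025}{2919452652}$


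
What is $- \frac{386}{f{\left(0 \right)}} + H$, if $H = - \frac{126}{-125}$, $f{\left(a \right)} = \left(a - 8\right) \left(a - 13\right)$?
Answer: $- \frac{17573}{6500} \approx -2.7035$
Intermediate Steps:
$f{\left(a \right)} = \left(-13 + a\right) \left(-8 + a\right)$ ($f{\left(a \right)} = \left(-8 + a\right) \left(-13 + a\right) = \left(-13 + a\right) \left(-8 + a\right)$)
$H = \frac{126}{125}$ ($H = \left(-126\right) \left(- \frac{1}{125}\right) = \frac{126}{125} \approx 1.008$)
$- \frac{386}{f{\left(0 \right)}} + H = - \frac{386}{104 + 0^{2} - 0} + \frac{126}{125} = - \frac{386}{104 + 0 + 0} + \frac{126}{125} = - \frac{386}{104} + \frac{126}{125} = \left(-386\right) \frac{1}{104} + \frac{126}{125} = - \frac{193}{52} + \frac{126}{125} = - \frac{17573}{6500}$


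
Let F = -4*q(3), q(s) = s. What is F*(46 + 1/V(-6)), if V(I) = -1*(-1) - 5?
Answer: -549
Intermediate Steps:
V(I) = -4 (V(I) = 1 - 5 = -4)
F = -12 (F = -4*3 = -12)
F*(46 + 1/V(-6)) = -12*(46 + 1/(-4)) = -12*(46 - ¼) = -12*183/4 = -549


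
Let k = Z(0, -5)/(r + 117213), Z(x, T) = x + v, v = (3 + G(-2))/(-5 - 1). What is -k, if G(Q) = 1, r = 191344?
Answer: 2/925671 ≈ 2.1606e-6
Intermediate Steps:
v = -⅔ (v = (3 + 1)/(-5 - 1) = 4/(-6) = 4*(-⅙) = -⅔ ≈ -0.66667)
Z(x, T) = -⅔ + x (Z(x, T) = x - ⅔ = -⅔ + x)
k = -2/925671 (k = (-⅔ + 0)/(191344 + 117213) = -⅔/308557 = -⅔*1/308557 = -2/925671 ≈ -2.1606e-6)
-k = -1*(-2/925671) = 2/925671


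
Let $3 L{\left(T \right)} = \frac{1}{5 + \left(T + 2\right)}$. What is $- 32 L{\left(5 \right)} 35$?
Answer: $- \frac{280}{9} \approx -31.111$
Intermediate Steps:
$L{\left(T \right)} = \frac{1}{3 \left(7 + T\right)}$ ($L{\left(T \right)} = \frac{1}{3 \left(5 + \left(T + 2\right)\right)} = \frac{1}{3 \left(5 + \left(2 + T\right)\right)} = \frac{1}{3 \left(7 + T\right)}$)
$- 32 L{\left(5 \right)} 35 = - 32 \frac{1}{3 \left(7 + 5\right)} 35 = - 32 \frac{1}{3 \cdot 12} \cdot 35 = - 32 \cdot \frac{1}{3} \cdot \frac{1}{12} \cdot 35 = \left(-32\right) \frac{1}{36} \cdot 35 = \left(- \frac{8}{9}\right) 35 = - \frac{280}{9}$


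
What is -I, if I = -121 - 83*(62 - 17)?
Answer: 3856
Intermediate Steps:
I = -3856 (I = -121 - 83*45 = -121 - 3735 = -3856)
-I = -1*(-3856) = 3856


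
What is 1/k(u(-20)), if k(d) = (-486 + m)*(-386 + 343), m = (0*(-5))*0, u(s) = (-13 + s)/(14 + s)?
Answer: 1/20898 ≈ 4.7851e-5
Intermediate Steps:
u(s) = (-13 + s)/(14 + s)
m = 0 (m = 0*0 = 0)
k(d) = 20898 (k(d) = (-486 + 0)*(-386 + 343) = -486*(-43) = 20898)
1/k(u(-20)) = 1/20898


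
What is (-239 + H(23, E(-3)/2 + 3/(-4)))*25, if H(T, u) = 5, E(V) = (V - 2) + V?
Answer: -5850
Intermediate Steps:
E(V) = -2 + 2*V (E(V) = (-2 + V) + V = -2 + 2*V)
(-239 + H(23, E(-3)/2 + 3/(-4)))*25 = (-239 + 5)*25 = -234*25 = -5850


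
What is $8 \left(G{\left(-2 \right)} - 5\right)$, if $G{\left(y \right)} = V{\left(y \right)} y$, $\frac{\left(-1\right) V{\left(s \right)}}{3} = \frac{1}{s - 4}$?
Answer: $-48$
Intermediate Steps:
$V{\left(s \right)} = - \frac{3}{-4 + s}$ ($V{\left(s \right)} = - \frac{3}{s - 4} = - \frac{3}{-4 + s}$)
$G{\left(y \right)} = - \frac{3 y}{-4 + y}$ ($G{\left(y \right)} = - \frac{3}{-4 + y} y = - \frac{3 y}{-4 + y}$)
$8 \left(G{\left(-2 \right)} - 5\right) = 8 \left(\left(-3\right) \left(-2\right) \frac{1}{-4 - 2} - 5\right) = 8 \left(\left(-3\right) \left(-2\right) \frac{1}{-6} - 5\right) = 8 \left(\left(-3\right) \left(-2\right) \left(- \frac{1}{6}\right) - 5\right) = 8 \left(-1 - 5\right) = 8 \left(-6\right) = -48$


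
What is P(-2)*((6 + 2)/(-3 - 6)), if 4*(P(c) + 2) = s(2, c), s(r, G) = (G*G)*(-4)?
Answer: 16/3 ≈ 5.3333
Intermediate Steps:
s(r, G) = -4*G² (s(r, G) = G²*(-4) = -4*G²)
P(c) = -2 - c² (P(c) = -2 + (-4*c²)/4 = -2 - c²)
P(-2)*((6 + 2)/(-3 - 6)) = (-2 - 1*(-2)²)*((6 + 2)/(-3 - 6)) = (-2 - 1*4)*(8/(-9)) = (-2 - 4)*(8*(-⅑)) = -6*(-8/9) = 16/3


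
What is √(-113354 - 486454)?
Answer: 16*I*√2343 ≈ 774.47*I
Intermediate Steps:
√(-113354 - 486454) = √(-599808) = 16*I*√2343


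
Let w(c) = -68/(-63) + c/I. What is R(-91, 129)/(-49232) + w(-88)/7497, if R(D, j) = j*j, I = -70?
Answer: -2309553059/6839063280 ≈ -0.33770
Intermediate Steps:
R(D, j) = j²
w(c) = 68/63 - c/70 (w(c) = -68/(-63) + c/(-70) = -68*(-1/63) + c*(-1/70) = 68/63 - c/70)
R(-91, 129)/(-49232) + w(-88)/7497 = 129²/(-49232) + (68/63 - 1/70*(-88))/7497 = 16641*(-1/49232) + (68/63 + 44/35)*(1/7497) = -16641/49232 + (736/315)*(1/7497) = -16641/49232 + 736/2361555 = -2309553059/6839063280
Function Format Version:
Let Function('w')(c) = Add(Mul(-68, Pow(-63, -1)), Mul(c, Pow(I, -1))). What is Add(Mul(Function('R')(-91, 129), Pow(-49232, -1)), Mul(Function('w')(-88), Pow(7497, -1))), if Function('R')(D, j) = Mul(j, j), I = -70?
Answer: Rational(-2309553059, 6839063280) ≈ -0.33770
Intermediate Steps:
Function('R')(D, j) = Pow(j, 2)
Function('w')(c) = Add(Rational(68, 63), Mul(Rational(-1, 70), c)) (Function('w')(c) = Add(Mul(-68, Pow(-63, -1)), Mul(c, Pow(-70, -1))) = Add(Mul(-68, Rational(-1, 63)), Mul(c, Rational(-1, 70))) = Add(Rational(68, 63), Mul(Rational(-1, 70), c)))
Add(Mul(Function('R')(-91, 129), Pow(-49232, -1)), Mul(Function('w')(-88), Pow(7497, -1))) = Add(Mul(Pow(129, 2), Pow(-49232, -1)), Mul(Add(Rational(68, 63), Mul(Rational(-1, 70), -88)), Pow(7497, -1))) = Add(Mul(16641, Rational(-1, 49232)), Mul(Add(Rational(68, 63), Rational(44, 35)), Rational(1, 7497))) = Add(Rational(-16641, 49232), Mul(Rational(736, 315), Rational(1, 7497))) = Add(Rational(-16641, 49232), Rational(736, 2361555)) = Rational(-2309553059, 6839063280)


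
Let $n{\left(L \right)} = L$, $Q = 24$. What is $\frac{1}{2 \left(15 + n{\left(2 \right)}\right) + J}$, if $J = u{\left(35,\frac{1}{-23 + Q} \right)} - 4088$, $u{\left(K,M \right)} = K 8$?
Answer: $- \frac{1}{3774} \approx -0.00026497$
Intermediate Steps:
$u{\left(K,M \right)} = 8 K$
$J = -3808$ ($J = 8 \cdot 35 - 4088 = 280 - 4088 = -3808$)
$\frac{1}{2 \left(15 + n{\left(2 \right)}\right) + J} = \frac{1}{2 \left(15 + 2\right) - 3808} = \frac{1}{2 \cdot 17 - 3808} = \frac{1}{34 - 3808} = \frac{1}{-3774} = - \frac{1}{3774}$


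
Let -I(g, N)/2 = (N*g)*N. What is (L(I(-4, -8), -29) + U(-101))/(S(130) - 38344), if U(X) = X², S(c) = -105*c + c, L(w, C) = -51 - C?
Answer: -3393/17288 ≈ -0.19626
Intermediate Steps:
I(g, N) = -2*g*N² (I(g, N) = -2*N*g*N = -2*g*N²)
S(c) = -104*c
(L(I(-4, -8), -29) + U(-101))/(S(130) - 38344) = ((-51 - 1*(-29)) + (-101)²)/(-104*130 - 38344) = ((-51 + 29) + 10201)/(-13520 - 38344) = (-22 + 10201)/(-51864) = 10179*(-1/51864) = -3393/17288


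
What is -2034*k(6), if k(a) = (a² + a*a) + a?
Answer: -158652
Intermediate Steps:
k(a) = a + 2*a² (k(a) = (a² + a²) + a = 2*a² + a = a + 2*a²)
-2034*k(6) = -12204*(1 + 2*6) = -12204*(1 + 12) = -12204*13 = -2034*78 = -158652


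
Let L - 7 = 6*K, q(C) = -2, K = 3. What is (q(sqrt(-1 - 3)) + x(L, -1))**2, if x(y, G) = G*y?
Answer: 729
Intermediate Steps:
L = 25 (L = 7 + 6*3 = 7 + 18 = 25)
(q(sqrt(-1 - 3)) + x(L, -1))**2 = (-2 - 1*25)**2 = (-2 - 25)**2 = (-27)**2 = 729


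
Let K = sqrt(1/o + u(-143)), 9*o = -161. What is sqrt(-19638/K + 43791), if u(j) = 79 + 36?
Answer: sqrt(3749298232119 - 90855207*sqrt(2979466))/9253 ≈ 204.84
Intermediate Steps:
o = -161/9 (o = (1/9)*(-161) = -161/9 ≈ -17.889)
u(j) = 115
K = sqrt(2979466)/161 (K = sqrt(1/(-161/9) + 115) = sqrt(-9/161 + 115) = sqrt(18506/161) = sqrt(2979466)/161 ≈ 10.721)
sqrt(-19638/K + 43791) = sqrt(-19638*sqrt(2979466)/18506 + 43791) = sqrt(-9819*sqrt(2979466)/9253 + 43791) = sqrt(43791 - 9819*sqrt(2979466)/9253)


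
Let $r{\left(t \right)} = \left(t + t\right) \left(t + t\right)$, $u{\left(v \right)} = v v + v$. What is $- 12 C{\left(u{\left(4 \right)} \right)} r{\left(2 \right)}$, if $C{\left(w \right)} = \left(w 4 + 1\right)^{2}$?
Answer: $-1259712$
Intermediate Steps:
$u{\left(v \right)} = v + v^{2}$ ($u{\left(v \right)} = v^{2} + v = v + v^{2}$)
$r{\left(t \right)} = 4 t^{2}$ ($r{\left(t \right)} = 2 t 2 t = 4 t^{2}$)
$C{\left(w \right)} = \left(1 + 4 w\right)^{2}$ ($C{\left(w \right)} = \left(4 w + 1\right)^{2} = \left(1 + 4 w\right)^{2}$)
$- 12 C{\left(u{\left(4 \right)} \right)} r{\left(2 \right)} = - 12 \left(1 + 4 \cdot 4 \left(1 + 4\right)\right)^{2} \cdot 4 \cdot 2^{2} = - 12 \left(1 + 4 \cdot 4 \cdot 5\right)^{2} \cdot 4 \cdot 4 = - 12 \left(1 + 4 \cdot 20\right)^{2} \cdot 16 = - 12 \left(1 + 80\right)^{2} \cdot 16 = - 12 \cdot 81^{2} \cdot 16 = \left(-12\right) 6561 \cdot 16 = \left(-78732\right) 16 = -1259712$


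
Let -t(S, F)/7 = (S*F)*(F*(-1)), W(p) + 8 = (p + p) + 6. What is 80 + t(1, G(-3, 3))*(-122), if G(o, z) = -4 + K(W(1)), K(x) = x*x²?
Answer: -13584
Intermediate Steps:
W(p) = -2 + 2*p (W(p) = -8 + ((p + p) + 6) = -8 + (2*p + 6) = -8 + (6 + 2*p) = -2 + 2*p)
K(x) = x³
G(o, z) = -4 (G(o, z) = -4 + (-2 + 2*1)³ = -4 + (-2 + 2)³ = -4 + 0³ = -4 + 0 = -4)
t(S, F) = 7*S*F² (t(S, F) = -7*S*F*F*(-1) = -7*F*S*(-F) = -(-7)*S*F² = 7*S*F²)
80 + t(1, G(-3, 3))*(-122) = 80 + (7*1*(-4)²)*(-122) = 80 + (7*1*16)*(-122) = 80 + 112*(-122) = 80 - 13664 = -13584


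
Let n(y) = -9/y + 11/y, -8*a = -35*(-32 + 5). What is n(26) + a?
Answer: -12277/104 ≈ -118.05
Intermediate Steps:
a = -945/8 (a = -(-35)*(-32 + 5)/8 = -(-35)*(-27)/8 = -⅛*945 = -945/8 ≈ -118.13)
n(y) = 2/y
n(26) + a = 2/26 - 945/8 = 2*(1/26) - 945/8 = 1/13 - 945/8 = -12277/104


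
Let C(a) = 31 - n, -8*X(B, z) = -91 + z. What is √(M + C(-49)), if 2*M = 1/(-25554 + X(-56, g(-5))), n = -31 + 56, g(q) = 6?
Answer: 7*√5113170634/204347 ≈ 2.4495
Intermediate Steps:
n = 25
X(B, z) = 91/8 - z/8 (X(B, z) = -(-91 + z)/8 = 91/8 - z/8)
C(a) = 6 (C(a) = 31 - 1*25 = 31 - 25 = 6)
M = -4/204347 (M = 1/(2*(-25554 + (91/8 - ⅛*6))) = 1/(2*(-25554 + (91/8 - ¾))) = 1/(2*(-25554 + 85/8)) = 1/(2*(-204347/8)) = (½)*(-8/204347) = -4/204347 ≈ -1.9575e-5)
√(M + C(-49)) = √(-4/204347 + 6) = √(1226078/204347) = 7*√5113170634/204347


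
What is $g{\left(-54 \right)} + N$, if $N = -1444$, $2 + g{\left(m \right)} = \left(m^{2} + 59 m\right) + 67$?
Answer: $-1649$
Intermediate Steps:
$g{\left(m \right)} = 65 + m^{2} + 59 m$ ($g{\left(m \right)} = -2 + \left(\left(m^{2} + 59 m\right) + 67\right) = -2 + \left(67 + m^{2} + 59 m\right) = 65 + m^{2} + 59 m$)
$g{\left(-54 \right)} + N = \left(65 + \left(-54\right)^{2} + 59 \left(-54\right)\right) - 1444 = \left(65 + 2916 - 3186\right) - 1444 = -205 - 1444 = -1649$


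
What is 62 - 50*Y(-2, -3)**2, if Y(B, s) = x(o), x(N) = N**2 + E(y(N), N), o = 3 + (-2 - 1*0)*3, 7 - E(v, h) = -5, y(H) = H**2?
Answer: -21988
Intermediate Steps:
E(v, h) = 12 (E(v, h) = 7 - 1*(-5) = 7 + 5 = 12)
o = -3 (o = 3 + (-2 + 0)*3 = 3 - 2*3 = 3 - 6 = -3)
x(N) = 12 + N**2 (x(N) = N**2 + 12 = 12 + N**2)
Y(B, s) = 21 (Y(B, s) = 12 + (-3)**2 = 12 + 9 = 21)
62 - 50*Y(-2, -3)**2 = 62 - 50*21**2 = 62 - 50*441 = 62 - 22050 = -21988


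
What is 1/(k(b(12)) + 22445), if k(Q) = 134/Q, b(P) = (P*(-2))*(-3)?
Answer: 36/808087 ≈ 4.4550e-5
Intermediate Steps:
b(P) = 6*P (b(P) = -2*P*(-3) = 6*P)
1/(k(b(12)) + 22445) = 1/(134/((6*12)) + 22445) = 1/(134/72 + 22445) = 1/(134*(1/72) + 22445) = 1/(67/36 + 22445) = 1/(808087/36) = 36/808087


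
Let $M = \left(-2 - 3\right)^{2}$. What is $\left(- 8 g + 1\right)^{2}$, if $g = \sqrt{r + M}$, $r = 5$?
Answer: $1921 - 16 \sqrt{30} \approx 1833.4$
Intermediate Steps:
$M = 25$ ($M = \left(-5\right)^{2} = 25$)
$g = \sqrt{30}$ ($g = \sqrt{5 + 25} = \sqrt{30} \approx 5.4772$)
$\left(- 8 g + 1\right)^{2} = \left(- 8 \sqrt{30} + 1\right)^{2} = \left(1 - 8 \sqrt{30}\right)^{2}$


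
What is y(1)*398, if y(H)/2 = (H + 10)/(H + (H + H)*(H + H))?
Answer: 8756/5 ≈ 1751.2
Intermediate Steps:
y(H) = 2*(10 + H)/(H + 4*H**2) (y(H) = 2*((H + 10)/(H + (H + H)*(H + H))) = 2*((10 + H)/(H + (2*H)*(2*H))) = 2*((10 + H)/(H + 4*H**2)) = 2*(10 + H)/(H + 4*H**2))
y(1)*398 = (2*(10 + 1)/(1*(1 + 4*1)))*398 = (2*1*11/(1 + 4))*398 = (2*1*11/5)*398 = (2*1*(1/5)*11)*398 = (22/5)*398 = 8756/5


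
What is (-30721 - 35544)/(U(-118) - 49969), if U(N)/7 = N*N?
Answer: -66265/47499 ≈ -1.3951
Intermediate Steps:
U(N) = 7*N² (U(N) = 7*(N*N) = 7*N²)
(-30721 - 35544)/(U(-118) - 49969) = (-30721 - 35544)/(7*(-118)² - 49969) = -66265/(7*13924 - 49969) = -66265/(97468 - 49969) = -66265/47499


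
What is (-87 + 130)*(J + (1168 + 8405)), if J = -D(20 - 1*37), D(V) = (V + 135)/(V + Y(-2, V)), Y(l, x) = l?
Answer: 7826215/19 ≈ 4.1191e+5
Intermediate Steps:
D(V) = (135 + V)/(-2 + V) (D(V) = (V + 135)/(V - 2) = (135 + V)/(-2 + V))
J = 118/19 (J = -(135 + (20 - 1*37))/(-2 + (20 - 1*37)) = -(135 + (20 - 37))/(-2 + (20 - 37)) = -(135 - 17)/(-2 - 17) = -118/(-19) = -(-1)*118/19 = -1*(-118/19) = 118/19 ≈ 6.2105)
(-87 + 130)*(J + (1168 + 8405)) = (-87 + 130)*(118/19 + (1168 + 8405)) = 43*(118/19 + 9573) = 43*(182005/19) = 7826215/19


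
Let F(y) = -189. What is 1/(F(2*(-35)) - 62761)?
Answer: -1/62950 ≈ -1.5886e-5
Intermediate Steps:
1/(F(2*(-35)) - 62761) = 1/(-189 - 62761) = 1/(-62950) = -1/62950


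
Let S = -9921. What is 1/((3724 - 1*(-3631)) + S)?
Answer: -1/2566 ≈ -0.00038971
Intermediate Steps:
1/((3724 - 1*(-3631)) + S) = 1/((3724 - 1*(-3631)) - 9921) = 1/((3724 + 3631) - 9921) = 1/(7355 - 9921) = 1/(-2566) = -1/2566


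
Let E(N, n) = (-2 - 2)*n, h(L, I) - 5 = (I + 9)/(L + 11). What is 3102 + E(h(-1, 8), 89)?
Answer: 2746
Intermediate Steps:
h(L, I) = 5 + (9 + I)/(11 + L) (h(L, I) = 5 + (I + 9)/(L + 11) = 5 + (9 + I)/(11 + L))
E(N, n) = -4*n
3102 + E(h(-1, 8), 89) = 3102 - 4*89 = 3102 - 356 = 2746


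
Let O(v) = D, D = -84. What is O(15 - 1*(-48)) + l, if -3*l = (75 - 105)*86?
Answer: 776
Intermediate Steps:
O(v) = -84
l = 860 (l = -(75 - 105)*86/3 = -(-10)*86 = -⅓*(-2580) = 860)
O(15 - 1*(-48)) + l = -84 + 860 = 776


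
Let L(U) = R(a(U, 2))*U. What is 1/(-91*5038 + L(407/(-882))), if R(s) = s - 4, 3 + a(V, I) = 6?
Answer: -882/404359549 ≈ -2.1812e-6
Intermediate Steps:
a(V, I) = 3 (a(V, I) = -3 + 6 = 3)
R(s) = -4 + s
L(U) = -U (L(U) = (-4 + 3)*U = -U)
1/(-91*5038 + L(407/(-882))) = 1/(-91*5038 - 407/(-882)) = 1/(-458458 - 407*(-1)/882) = 1/(-458458 - 1*(-407/882)) = 1/(-458458 + 407/882) = 1/(-404359549/882) = -882/404359549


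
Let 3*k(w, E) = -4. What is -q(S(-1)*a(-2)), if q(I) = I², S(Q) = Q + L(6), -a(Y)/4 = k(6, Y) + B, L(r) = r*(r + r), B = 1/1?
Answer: -80656/9 ≈ -8961.8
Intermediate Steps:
B = 1
k(w, E) = -4/3 (k(w, E) = (⅓)*(-4) = -4/3)
L(r) = 2*r² (L(r) = r*(2*r) = 2*r²)
a(Y) = 4/3 (a(Y) = -4*(-4/3 + 1) = -4*(-⅓) = 4/3)
S(Q) = 72 + Q (S(Q) = Q + 2*6² = Q + 2*36 = Q + 72 = 72 + Q)
-q(S(-1)*a(-2)) = -((72 - 1)*(4/3))² = -(71*(4/3))² = -(284/3)² = -1*80656/9 = -80656/9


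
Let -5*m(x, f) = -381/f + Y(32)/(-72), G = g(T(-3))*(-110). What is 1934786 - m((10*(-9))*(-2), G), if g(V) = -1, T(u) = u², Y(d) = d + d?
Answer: 9577186391/4950 ≈ 1.9348e+6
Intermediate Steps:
Y(d) = 2*d
G = 110 (G = -1*(-110) = 110)
m(x, f) = 8/45 + 381/(5*f) (m(x, f) = -(-381/f + (2*32)/(-72))/5 = -(-381/f + 64*(-1/72))/5 = -(-381/f - 8/9)/5 = -(-8/9 - 381/f)/5 = 8/45 + 381/(5*f))
1934786 - m((10*(-9))*(-2), G) = 1934786 - (3429 + 8*110)/(45*110) = 1934786 - (3429 + 880)/(45*110) = 1934786 - 4309/(45*110) = 1934786 - 1*4309/4950 = 1934786 - 4309/4950 = 9577186391/4950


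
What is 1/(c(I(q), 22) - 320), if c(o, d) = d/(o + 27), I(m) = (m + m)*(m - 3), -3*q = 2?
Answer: -287/91642 ≈ -0.0031318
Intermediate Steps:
q = -2/3 (q = -1/3*2 = -2/3 ≈ -0.66667)
I(m) = 2*m*(-3 + m) (I(m) = (2*m)*(-3 + m) = 2*m*(-3 + m))
c(o, d) = d/(27 + o)
1/(c(I(q), 22) - 320) = 1/(22/(27 + 2*(-2/3)*(-3 - 2/3)) - 320) = 1/(22/(27 + 2*(-2/3)*(-11/3)) - 320) = 1/(22/(27 + 44/9) - 320) = 1/(22/(287/9) - 320) = 1/(22*(9/287) - 320) = 1/(198/287 - 320) = 1/(-91642/287) = -287/91642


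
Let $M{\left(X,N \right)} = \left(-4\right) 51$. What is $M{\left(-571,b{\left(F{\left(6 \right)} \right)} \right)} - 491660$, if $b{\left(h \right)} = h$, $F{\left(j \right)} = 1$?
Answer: $-491864$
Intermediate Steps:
$M{\left(X,N \right)} = -204$
$M{\left(-571,b{\left(F{\left(6 \right)} \right)} \right)} - 491660 = -204 - 491660 = -491864$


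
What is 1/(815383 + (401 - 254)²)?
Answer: 1/836992 ≈ 1.1948e-6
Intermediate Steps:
1/(815383 + (401 - 254)²) = 1/(815383 + 147²) = 1/(815383 + 21609) = 1/836992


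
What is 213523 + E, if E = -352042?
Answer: -138519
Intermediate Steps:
213523 + E = 213523 - 352042 = -138519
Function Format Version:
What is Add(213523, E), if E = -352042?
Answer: -138519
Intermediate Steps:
Add(213523, E) = Add(213523, -352042) = -138519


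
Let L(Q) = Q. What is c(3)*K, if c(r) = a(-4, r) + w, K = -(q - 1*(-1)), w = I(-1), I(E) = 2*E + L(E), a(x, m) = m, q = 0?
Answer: 0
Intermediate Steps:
I(E) = 3*E (I(E) = 2*E + E = 3*E)
w = -3 (w = 3*(-1) = -3)
K = -1 (K = -(0 - 1*(-1)) = -(0 + 1) = -1*1 = -1)
c(r) = -3 + r (c(r) = r - 3 = -3 + r)
c(3)*K = (-3 + 3)*(-1) = 0*(-1) = 0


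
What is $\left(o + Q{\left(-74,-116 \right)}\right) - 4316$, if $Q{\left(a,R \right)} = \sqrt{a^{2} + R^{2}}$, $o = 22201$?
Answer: $17885 + 2 \sqrt{4733} \approx 18023.0$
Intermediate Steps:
$Q{\left(a,R \right)} = \sqrt{R^{2} + a^{2}}$
$\left(o + Q{\left(-74,-116 \right)}\right) - 4316 = \left(22201 + \sqrt{\left(-116\right)^{2} + \left(-74\right)^{2}}\right) - 4316 = \left(22201 + \sqrt{13456 + 5476}\right) - 4316 = \left(22201 + \sqrt{18932}\right) - 4316 = \left(22201 + 2 \sqrt{4733}\right) - 4316 = 17885 + 2 \sqrt{4733}$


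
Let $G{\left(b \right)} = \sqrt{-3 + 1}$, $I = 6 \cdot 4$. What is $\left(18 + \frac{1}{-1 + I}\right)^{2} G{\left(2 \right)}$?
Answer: $\frac{172225 i \sqrt{2}}{529} \approx 460.42 i$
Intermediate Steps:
$I = 24$
$G{\left(b \right)} = i \sqrt{2}$ ($G{\left(b \right)} = \sqrt{-2} = i \sqrt{2}$)
$\left(18 + \frac{1}{-1 + I}\right)^{2} G{\left(2 \right)} = \left(18 + \frac{1}{-1 + 24}\right)^{2} i \sqrt{2} = \left(18 + \frac{1}{23}\right)^{2} i \sqrt{2} = \left(\frac{415}{23}\right)^{2} i \sqrt{2} = \frac{172225 i \sqrt{2}}{529}$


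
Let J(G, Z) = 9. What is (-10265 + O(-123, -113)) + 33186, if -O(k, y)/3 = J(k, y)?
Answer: 22894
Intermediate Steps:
O(k, y) = -27 (O(k, y) = -3*9 = -27)
(-10265 + O(-123, -113)) + 33186 = (-10265 - 27) + 33186 = -10292 + 33186 = 22894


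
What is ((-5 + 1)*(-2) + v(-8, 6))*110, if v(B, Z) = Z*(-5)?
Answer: -2420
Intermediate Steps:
v(B, Z) = -5*Z
((-5 + 1)*(-2) + v(-8, 6))*110 = ((-5 + 1)*(-2) - 5*6)*110 = (-4*(-2) - 30)*110 = (8 - 30)*110 = -22*110 = -2420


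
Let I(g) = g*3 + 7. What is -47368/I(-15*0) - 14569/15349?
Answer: -727153415/107443 ≈ -6767.8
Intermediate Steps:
I(g) = 7 + 3*g (I(g) = 3*g + 7 = 7 + 3*g)
-47368/I(-15*0) - 14569/15349 = -47368/(7 + 3*(-15*0)) - 14569/15349 = -47368/(7 + 3*0) - 14569*1/15349 = -47368/(7 + 0) - 14569/15349 = -47368/7 - 14569/15349 = -727153415/107443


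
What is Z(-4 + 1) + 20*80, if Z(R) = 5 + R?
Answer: 1602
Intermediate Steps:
Z(-4 + 1) + 20*80 = (5 + (-4 + 1)) + 20*80 = (5 - 3) + 1600 = 2 + 1600 = 1602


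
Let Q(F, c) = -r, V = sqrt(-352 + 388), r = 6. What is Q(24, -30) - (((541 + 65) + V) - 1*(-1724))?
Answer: -2342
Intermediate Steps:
V = 6 (V = sqrt(36) = 6)
Q(F, c) = -6 (Q(F, c) = -1*6 = -6)
Q(24, -30) - (((541 + 65) + V) - 1*(-1724)) = -6 - (((541 + 65) + 6) - 1*(-1724)) = -6 - ((606 + 6) + 1724) = -6 - (612 + 1724) = -6 - 1*2336 = -6 - 2336 = -2342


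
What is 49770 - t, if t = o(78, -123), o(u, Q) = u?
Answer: 49692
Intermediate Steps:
t = 78
49770 - t = 49770 - 1*78 = 49770 - 78 = 49692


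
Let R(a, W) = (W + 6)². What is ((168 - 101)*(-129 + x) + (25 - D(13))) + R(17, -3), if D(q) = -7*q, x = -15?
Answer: -9523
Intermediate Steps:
R(a, W) = (6 + W)²
((168 - 101)*(-129 + x) + (25 - D(13))) + R(17, -3) = ((168 - 101)*(-129 - 15) + (25 - (-7)*13)) + (6 - 3)² = (67*(-144) + (25 - 1*(-91))) + 3² = (-9648 + (25 + 91)) + 9 = (-9648 + 116) + 9 = -9532 + 9 = -9523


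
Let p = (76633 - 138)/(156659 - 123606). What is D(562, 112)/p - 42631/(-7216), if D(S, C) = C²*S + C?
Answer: 336292751557333/110397584 ≈ 3.0462e+6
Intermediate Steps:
p = 76495/33053 ≈ 2.3143
D(S, C) = C + S*C² (D(S, C) = S*C² + C = C + S*C²)
D(562, 112)/p - 42631/(-7216) = (112*(1 + 112*562))/(76495/33053) - 42631/(-7216) = (112*(1 + 62944))*(33053/76495) - 42631*(-1/7216) = (112*62945)*(33053/76495) + 42631/7216 = 7049840*(33053/76495) + 42631/7216 = 46603672304/15299 + 42631/7216 = 336292751557333/110397584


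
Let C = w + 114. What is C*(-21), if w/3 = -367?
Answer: 20727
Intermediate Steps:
w = -1101 (w = 3*(-367) = -1101)
C = -987 (C = -1101 + 114 = -987)
C*(-21) = -987*(-21) = 20727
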